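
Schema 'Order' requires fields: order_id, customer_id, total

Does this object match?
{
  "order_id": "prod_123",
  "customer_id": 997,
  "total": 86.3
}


Checking required fields... All present.
Valid - all required fields present


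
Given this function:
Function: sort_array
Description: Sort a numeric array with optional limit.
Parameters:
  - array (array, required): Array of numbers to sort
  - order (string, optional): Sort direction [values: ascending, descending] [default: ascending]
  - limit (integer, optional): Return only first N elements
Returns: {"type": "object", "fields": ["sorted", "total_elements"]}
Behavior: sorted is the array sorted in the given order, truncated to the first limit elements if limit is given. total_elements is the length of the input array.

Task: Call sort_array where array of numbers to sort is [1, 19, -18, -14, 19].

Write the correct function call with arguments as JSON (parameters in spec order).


Mapping each described value to its parameter name:
  'Array of numbers to sort' -> array = [1, 19, -18, -14, 19]
sort_array({"array": [1, 19, -18, -14, 19]})


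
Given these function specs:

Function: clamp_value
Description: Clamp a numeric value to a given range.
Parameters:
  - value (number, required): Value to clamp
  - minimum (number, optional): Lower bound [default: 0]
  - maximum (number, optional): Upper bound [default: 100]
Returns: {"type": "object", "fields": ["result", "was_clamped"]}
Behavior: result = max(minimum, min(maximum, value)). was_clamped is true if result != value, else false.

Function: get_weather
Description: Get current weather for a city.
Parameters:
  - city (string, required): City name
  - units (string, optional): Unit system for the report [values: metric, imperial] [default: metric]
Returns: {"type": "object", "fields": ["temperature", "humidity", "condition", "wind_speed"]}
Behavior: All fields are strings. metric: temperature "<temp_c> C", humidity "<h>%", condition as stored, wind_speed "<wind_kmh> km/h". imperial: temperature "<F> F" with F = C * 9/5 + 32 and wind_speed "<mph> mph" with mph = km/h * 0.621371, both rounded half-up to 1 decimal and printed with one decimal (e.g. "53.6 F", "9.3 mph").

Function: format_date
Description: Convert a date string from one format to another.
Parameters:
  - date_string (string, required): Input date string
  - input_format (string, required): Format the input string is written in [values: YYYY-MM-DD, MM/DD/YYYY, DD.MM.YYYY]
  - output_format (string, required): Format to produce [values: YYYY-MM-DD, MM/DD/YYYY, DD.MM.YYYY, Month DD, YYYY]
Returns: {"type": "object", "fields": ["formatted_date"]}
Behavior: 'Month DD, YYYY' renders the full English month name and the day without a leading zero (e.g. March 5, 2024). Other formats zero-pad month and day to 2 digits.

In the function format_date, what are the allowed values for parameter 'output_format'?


The format_date spec declares:
  - output_format (string, required): Format to produce [values: YYYY-MM-DD, MM/DD/YYYY, DD.MM.YYYY, Month DD, YYYY]
Allowed values:
YYYY-MM-DD, MM/DD/YYYY, DD.MM.YYYY, Month DD, YYYY


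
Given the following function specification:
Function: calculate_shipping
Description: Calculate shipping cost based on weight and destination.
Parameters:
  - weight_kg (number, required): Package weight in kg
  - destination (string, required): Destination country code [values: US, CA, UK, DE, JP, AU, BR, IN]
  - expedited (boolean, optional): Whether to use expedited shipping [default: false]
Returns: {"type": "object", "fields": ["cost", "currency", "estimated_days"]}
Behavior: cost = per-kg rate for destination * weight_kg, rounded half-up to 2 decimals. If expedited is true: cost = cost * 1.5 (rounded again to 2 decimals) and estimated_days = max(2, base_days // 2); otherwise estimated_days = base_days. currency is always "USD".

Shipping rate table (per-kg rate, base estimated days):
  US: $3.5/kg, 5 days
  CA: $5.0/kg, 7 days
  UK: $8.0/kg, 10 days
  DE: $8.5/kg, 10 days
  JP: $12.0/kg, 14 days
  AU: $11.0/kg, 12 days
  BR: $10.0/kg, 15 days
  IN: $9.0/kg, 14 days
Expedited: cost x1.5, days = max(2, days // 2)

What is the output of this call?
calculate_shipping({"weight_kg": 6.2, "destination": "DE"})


Defaults applied: expedited=false
Rate for DE: $8.5/kg, base 10 days
cost = 8.5 * 6.2 = 52.7 -> 52.70
expedited not set/false: estimated_days = 10
Output:
{"cost": 52.7, "currency": "USD", "estimated_days": 10}


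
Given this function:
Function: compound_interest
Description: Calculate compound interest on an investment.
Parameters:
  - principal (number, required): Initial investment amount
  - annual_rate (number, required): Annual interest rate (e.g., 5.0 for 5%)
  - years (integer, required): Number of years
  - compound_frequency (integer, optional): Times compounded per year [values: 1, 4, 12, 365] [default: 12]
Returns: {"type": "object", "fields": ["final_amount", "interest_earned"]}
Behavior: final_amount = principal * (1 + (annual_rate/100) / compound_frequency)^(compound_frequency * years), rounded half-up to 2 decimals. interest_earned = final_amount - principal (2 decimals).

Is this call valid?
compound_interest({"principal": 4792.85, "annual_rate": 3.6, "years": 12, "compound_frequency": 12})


Checking all required parameters present and types match... All valid.
Valid


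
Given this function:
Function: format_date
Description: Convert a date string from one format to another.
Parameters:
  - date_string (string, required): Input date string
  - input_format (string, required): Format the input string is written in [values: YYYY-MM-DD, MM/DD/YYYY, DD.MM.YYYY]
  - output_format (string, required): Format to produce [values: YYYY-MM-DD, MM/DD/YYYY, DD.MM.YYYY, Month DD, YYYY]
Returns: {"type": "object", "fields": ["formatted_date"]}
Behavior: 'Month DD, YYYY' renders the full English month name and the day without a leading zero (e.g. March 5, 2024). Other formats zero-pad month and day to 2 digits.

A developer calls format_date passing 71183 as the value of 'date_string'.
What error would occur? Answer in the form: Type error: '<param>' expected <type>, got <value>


Spec: 'date_string' is declared as string; 71183 is an integer.
Type error: 'date_string' expected string, got 71183


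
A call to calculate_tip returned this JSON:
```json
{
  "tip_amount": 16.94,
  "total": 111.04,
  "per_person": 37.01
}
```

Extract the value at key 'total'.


111.04


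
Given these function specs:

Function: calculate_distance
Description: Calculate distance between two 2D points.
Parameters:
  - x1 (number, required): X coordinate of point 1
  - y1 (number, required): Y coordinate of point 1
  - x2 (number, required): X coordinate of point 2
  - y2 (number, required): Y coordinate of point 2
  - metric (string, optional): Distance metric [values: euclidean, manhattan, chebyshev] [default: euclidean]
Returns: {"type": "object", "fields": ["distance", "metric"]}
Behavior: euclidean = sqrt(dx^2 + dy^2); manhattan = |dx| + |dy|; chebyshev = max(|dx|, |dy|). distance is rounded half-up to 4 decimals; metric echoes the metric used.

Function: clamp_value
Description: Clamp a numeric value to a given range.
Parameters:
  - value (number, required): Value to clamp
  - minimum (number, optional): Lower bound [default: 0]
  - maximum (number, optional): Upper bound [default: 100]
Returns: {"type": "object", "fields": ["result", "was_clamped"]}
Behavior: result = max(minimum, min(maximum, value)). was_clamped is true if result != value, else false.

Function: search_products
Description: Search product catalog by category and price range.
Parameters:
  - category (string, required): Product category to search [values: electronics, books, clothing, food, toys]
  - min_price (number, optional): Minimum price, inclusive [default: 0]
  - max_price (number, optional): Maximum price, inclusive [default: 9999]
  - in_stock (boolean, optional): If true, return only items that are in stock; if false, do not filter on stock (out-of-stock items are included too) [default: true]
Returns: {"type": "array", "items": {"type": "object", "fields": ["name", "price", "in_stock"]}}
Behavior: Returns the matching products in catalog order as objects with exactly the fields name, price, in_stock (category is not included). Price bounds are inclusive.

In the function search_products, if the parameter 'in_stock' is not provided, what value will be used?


The search_products spec declares:
  - in_stock (boolean, optional): If true, return only items that are in stock; if false, do not filter on stock (out-of-stock items are included too) [default: true]
Default:
true


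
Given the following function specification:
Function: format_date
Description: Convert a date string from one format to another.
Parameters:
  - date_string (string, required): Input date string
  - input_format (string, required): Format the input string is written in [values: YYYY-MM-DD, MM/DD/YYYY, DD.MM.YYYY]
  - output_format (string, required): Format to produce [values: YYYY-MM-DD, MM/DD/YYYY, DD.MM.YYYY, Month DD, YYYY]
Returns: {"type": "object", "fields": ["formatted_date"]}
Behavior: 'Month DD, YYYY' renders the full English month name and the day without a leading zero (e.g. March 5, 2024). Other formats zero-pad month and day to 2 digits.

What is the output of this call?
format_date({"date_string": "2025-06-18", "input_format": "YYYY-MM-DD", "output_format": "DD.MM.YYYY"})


Parse '2025-06-18' as YYYY-MM-DD: year=2025, month=6, day=18
Render as DD.MM.YYYY: 18.06.2025
Output:
{"formatted_date": "18.06.2025"}


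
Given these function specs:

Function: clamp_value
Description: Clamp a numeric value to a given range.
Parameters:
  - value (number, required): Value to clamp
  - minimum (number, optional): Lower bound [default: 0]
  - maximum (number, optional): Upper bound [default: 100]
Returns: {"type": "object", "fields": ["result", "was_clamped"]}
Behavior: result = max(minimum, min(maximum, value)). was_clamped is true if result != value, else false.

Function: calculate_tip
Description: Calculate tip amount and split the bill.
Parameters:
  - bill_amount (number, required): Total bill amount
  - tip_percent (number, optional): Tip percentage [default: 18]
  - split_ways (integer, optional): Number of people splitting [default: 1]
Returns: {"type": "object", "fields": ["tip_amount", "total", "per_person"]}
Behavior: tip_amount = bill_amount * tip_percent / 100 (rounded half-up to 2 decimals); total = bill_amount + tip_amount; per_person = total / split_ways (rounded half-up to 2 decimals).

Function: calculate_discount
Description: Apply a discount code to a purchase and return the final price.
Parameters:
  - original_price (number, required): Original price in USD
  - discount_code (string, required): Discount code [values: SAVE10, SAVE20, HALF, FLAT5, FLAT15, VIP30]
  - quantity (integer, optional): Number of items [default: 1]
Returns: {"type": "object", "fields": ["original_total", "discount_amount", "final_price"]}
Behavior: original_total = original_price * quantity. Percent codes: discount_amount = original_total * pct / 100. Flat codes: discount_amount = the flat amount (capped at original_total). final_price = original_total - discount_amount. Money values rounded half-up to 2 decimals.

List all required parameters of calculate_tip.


Parameters of calculate_tip and their required/optional flag:
  bill_amount: required
  tip_percent: optional
  split_ways: optional
bill_amount


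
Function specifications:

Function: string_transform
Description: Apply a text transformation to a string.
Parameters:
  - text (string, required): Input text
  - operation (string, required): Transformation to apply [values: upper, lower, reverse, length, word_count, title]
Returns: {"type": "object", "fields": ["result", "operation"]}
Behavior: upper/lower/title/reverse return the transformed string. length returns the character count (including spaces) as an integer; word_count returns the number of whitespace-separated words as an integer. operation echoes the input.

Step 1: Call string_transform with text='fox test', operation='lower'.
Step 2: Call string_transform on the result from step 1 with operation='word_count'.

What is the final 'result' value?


Step 1: string_transform(text='fox test', operation='lower')
  -> result = 'fox test'
Step 2: string_transform(text='fox test', operation='word_count')
  words: fox, test -> 2
  -> result = 2
2


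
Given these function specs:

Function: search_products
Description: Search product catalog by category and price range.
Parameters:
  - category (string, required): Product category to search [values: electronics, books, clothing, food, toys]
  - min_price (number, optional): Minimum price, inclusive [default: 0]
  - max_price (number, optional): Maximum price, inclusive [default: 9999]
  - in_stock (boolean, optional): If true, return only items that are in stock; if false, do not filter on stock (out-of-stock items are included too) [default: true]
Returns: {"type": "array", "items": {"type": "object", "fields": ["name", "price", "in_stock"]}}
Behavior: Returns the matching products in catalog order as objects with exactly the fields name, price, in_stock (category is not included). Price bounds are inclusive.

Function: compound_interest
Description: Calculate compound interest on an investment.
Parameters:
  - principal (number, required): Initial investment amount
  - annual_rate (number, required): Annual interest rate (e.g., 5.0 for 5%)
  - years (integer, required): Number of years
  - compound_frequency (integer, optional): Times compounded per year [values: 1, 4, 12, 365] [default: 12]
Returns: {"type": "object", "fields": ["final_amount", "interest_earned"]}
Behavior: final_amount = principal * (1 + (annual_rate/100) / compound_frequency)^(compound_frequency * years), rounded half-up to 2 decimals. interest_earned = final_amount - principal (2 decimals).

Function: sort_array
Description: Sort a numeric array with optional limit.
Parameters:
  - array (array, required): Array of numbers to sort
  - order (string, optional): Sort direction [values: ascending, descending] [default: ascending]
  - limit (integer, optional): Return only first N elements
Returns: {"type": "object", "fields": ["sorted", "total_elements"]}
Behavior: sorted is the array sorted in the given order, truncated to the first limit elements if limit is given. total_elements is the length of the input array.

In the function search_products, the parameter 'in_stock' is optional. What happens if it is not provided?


The search_products spec declares:
  - in_stock (boolean, optional): If true, return only items that are in stock; if false, do not filter on stock (out-of-stock items are included too) [default: true]
It defaults to true


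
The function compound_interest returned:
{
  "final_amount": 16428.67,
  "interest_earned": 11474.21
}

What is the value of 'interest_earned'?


11474.21


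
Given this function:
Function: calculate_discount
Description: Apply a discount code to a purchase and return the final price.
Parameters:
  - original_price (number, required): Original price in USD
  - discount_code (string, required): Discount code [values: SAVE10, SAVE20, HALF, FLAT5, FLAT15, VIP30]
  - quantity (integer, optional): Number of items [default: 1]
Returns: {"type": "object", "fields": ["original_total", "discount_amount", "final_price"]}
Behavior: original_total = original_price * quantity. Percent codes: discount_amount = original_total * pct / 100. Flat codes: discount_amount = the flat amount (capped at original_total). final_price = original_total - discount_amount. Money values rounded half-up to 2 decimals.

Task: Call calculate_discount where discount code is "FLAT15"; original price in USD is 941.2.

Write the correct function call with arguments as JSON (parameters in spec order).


Mapping each described value to its parameter name:
  'Discount code' -> discount_code = "FLAT15"
  'Original price in USD' -> original_price = 941.2
calculate_discount({"original_price": 941.2, "discount_code": "FLAT15"})


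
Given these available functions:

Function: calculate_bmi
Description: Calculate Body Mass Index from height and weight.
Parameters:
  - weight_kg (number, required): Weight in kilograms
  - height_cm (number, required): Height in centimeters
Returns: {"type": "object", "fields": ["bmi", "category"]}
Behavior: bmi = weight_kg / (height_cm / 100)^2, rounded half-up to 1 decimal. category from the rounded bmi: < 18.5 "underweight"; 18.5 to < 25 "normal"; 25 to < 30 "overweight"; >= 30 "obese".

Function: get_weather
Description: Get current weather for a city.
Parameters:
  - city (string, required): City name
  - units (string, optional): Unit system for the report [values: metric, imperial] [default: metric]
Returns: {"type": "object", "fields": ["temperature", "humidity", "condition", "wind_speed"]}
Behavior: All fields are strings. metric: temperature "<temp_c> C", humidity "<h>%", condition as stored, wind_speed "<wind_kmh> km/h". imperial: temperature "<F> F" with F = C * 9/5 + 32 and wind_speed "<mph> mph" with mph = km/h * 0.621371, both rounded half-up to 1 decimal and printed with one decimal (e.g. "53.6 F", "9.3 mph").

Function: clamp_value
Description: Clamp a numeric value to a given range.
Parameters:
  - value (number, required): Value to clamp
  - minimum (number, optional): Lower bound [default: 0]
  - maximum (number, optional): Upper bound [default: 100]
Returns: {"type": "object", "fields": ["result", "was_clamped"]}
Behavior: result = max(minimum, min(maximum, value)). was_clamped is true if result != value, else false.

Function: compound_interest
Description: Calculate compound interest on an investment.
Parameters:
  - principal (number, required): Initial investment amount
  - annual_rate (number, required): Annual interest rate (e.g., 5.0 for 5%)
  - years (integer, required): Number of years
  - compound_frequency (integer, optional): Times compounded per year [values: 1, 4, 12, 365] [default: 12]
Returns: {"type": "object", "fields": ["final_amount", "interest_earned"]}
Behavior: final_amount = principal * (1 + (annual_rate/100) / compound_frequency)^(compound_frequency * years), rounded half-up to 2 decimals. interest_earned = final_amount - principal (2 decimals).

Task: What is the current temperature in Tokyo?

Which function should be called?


The task needs a function whose description is: Get current weather for a city.
get_weather


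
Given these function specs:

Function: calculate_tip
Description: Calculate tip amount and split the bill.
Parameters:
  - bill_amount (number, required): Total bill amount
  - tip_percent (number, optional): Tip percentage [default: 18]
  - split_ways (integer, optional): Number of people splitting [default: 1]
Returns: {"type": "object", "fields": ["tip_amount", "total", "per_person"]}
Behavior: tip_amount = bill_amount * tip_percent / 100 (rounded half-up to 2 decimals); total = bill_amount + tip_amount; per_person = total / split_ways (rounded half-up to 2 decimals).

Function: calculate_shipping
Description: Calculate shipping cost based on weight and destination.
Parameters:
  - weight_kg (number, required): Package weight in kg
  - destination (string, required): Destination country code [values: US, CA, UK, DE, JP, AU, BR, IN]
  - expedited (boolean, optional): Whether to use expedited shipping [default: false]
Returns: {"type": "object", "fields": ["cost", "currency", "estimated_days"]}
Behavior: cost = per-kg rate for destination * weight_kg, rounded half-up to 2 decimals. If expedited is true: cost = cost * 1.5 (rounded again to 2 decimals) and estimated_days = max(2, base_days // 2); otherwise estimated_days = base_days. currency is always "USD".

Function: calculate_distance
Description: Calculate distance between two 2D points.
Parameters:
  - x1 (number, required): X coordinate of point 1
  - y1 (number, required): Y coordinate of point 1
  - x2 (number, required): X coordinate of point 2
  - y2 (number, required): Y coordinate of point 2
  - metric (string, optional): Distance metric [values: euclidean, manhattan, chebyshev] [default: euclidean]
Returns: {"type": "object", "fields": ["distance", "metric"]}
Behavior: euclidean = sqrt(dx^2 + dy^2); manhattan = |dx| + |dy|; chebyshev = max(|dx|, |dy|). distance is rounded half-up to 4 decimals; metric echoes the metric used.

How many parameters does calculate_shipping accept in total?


Parameters of calculate_shipping: weight_kg (required), destination (required), expedited (optional)
Total:
3


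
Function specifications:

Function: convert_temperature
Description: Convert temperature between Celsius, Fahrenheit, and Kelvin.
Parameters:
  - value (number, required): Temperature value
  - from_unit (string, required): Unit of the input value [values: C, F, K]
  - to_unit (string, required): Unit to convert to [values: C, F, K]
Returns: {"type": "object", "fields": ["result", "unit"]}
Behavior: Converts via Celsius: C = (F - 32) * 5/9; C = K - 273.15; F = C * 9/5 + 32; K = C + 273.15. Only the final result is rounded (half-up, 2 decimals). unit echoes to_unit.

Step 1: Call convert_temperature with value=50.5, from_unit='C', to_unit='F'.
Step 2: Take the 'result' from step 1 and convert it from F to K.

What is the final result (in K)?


Step 1: convert_temperature(value=50.5, from_unit=C, to_unit=F)
  Input already in C: 50.5
  To F: 50.5 * 9/5 + 32 = 122.9
  Round to 2 decimals: 122.9
  -> result = 122.9 F
Step 2: convert_temperature(value=122.9, from_unit=F, to_unit=K)
  To C: (122.9 - 32) * 5/9 = 50.5
  To K: 50.5 + 273.15 = 323.65
  Round to 2 decimals: 323.65
  -> result = 323.65 K
323.65 K


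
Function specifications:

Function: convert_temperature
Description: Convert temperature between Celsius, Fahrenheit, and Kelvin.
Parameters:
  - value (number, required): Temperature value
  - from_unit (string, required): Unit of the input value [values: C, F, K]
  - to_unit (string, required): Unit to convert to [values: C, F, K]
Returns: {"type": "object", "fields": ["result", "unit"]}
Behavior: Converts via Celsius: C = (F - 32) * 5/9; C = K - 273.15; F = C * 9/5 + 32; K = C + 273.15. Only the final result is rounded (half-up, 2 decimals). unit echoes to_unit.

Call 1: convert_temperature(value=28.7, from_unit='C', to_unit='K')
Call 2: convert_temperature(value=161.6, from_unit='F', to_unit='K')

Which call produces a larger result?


Call 1:
  Input already in C: 28.7
  To K: 28.7 + 273.15 = 301.85
  Round to 2 decimals: 301.85
  -> 301.85 K
Call 2:
  To C: (161.6 - 32) * 5/9 = 72
  To K: 72 + 273.15 = 345.15
  Round to 2 decimals: 345.15
  -> 345.15 K
Call 2 (345.15 K)


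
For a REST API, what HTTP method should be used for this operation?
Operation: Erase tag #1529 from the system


GET = read, POST = create, PUT = update/replace, DELETE = remove
This operation is a removal.
DELETE


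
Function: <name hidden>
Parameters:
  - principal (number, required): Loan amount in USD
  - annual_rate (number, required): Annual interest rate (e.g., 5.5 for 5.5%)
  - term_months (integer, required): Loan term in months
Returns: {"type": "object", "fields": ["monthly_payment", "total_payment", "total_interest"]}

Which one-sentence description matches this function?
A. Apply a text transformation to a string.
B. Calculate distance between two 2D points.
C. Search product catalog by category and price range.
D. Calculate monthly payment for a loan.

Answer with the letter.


Parameters principal, annual_rate, term_months and return ["monthly_payment", "total_payment", "total_interest"] fit: Calculate monthly payment for a loan.
D


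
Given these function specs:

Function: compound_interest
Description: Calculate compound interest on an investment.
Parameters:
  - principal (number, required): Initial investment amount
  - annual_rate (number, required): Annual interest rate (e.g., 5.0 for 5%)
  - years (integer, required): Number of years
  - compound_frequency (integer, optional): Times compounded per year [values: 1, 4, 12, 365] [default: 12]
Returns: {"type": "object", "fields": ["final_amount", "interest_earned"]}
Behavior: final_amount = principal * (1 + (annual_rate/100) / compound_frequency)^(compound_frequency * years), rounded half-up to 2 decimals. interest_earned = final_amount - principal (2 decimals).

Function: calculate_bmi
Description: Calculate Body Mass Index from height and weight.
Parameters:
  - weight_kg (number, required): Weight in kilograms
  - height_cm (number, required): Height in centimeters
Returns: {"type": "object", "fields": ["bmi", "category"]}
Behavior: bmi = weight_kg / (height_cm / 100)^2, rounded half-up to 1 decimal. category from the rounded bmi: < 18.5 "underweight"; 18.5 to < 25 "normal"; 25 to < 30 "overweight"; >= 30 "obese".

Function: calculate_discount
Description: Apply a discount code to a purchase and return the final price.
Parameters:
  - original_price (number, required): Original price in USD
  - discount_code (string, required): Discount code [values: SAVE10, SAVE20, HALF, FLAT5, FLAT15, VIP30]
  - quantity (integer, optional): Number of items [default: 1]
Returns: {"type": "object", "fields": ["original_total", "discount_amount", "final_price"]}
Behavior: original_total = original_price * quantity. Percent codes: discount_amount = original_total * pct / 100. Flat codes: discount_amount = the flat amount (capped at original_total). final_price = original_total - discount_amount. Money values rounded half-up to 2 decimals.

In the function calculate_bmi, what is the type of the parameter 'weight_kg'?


The calculate_bmi spec declares:
  - weight_kg (number, required): Weight in kilograms
Type:
number


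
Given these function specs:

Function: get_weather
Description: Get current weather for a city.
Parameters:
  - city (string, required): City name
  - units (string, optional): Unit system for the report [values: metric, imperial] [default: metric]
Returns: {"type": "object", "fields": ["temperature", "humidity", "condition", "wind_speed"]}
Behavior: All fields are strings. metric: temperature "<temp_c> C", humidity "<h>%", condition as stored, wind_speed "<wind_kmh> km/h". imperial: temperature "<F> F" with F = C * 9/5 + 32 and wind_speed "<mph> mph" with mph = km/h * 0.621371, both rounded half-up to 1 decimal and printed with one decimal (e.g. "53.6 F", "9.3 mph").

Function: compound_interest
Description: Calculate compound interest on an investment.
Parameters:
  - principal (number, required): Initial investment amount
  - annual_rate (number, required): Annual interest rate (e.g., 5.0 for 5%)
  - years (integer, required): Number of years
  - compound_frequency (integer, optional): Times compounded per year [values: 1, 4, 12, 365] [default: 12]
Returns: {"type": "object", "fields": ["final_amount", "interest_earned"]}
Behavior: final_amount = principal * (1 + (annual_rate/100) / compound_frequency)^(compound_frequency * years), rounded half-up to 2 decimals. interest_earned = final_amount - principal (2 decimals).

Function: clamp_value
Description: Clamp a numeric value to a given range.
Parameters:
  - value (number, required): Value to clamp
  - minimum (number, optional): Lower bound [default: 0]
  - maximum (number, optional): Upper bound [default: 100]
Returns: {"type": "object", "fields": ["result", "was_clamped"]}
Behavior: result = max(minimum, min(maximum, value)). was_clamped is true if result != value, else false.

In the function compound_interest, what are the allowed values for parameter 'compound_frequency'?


The compound_interest spec declares:
  - compound_frequency (integer, optional): Times compounded per year [values: 1, 4, 12, 365] [default: 12]
Allowed values:
1, 4, 12, 365


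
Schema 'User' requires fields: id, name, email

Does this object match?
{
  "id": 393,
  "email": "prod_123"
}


Checking required fields...
Missing: name
Invalid - missing required field 'name'


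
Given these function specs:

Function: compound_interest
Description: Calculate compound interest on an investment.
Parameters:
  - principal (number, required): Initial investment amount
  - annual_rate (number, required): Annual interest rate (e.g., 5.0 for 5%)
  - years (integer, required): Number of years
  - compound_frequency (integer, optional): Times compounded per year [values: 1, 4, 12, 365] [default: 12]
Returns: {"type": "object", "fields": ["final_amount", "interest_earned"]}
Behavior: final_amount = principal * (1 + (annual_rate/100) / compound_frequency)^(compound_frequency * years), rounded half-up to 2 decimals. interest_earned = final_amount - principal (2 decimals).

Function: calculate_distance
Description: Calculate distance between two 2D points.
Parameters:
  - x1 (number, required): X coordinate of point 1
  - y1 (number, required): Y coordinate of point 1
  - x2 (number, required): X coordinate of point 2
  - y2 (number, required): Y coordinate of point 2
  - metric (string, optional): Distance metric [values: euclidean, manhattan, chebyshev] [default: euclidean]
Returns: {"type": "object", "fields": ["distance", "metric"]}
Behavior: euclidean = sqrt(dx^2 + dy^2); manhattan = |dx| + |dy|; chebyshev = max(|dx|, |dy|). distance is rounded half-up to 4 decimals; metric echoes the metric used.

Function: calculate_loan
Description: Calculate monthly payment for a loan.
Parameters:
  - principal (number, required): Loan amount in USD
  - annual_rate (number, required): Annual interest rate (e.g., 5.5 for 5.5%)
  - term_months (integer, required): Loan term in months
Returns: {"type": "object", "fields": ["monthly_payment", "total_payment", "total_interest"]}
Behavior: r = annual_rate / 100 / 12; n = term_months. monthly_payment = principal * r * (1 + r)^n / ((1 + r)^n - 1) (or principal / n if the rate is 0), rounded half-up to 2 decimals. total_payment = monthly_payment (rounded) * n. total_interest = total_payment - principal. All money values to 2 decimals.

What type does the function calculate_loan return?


The calculate_loan spec declares Returns: {"type": "object", "fields": ["monthly_payment", "total_payment", "total_interest"]}
Type:
object


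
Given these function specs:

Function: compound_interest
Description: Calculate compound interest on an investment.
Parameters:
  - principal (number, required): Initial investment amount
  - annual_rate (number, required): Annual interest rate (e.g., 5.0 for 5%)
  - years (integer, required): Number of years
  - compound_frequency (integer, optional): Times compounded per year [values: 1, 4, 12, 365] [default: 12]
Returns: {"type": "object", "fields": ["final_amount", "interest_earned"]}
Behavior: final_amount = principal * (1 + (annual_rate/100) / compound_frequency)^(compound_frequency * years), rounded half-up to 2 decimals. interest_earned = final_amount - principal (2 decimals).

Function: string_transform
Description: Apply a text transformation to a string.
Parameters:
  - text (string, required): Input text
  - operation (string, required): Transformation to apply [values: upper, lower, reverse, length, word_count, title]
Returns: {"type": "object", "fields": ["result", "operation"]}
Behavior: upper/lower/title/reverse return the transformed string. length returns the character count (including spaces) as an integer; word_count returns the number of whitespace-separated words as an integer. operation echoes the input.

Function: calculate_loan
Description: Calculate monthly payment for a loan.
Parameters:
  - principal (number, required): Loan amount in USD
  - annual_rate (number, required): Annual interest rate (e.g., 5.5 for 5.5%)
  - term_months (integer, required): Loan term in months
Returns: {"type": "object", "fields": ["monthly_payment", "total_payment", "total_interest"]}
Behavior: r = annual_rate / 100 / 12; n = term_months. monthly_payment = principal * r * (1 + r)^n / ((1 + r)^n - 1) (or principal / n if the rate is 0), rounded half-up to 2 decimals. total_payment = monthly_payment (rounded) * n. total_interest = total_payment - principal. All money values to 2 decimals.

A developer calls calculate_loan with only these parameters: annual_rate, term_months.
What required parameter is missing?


Required parameters: principal, annual_rate, term_months
Provided: annual_rate, term_months
Missing: principal
principal


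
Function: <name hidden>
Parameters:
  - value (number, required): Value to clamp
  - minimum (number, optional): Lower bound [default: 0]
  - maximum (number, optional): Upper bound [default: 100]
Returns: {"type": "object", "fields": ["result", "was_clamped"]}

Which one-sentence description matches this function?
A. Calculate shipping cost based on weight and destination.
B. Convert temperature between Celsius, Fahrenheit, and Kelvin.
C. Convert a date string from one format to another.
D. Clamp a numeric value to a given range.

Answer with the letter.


Parameters value, minimum, maximum and return ["result", "was_clamped"] fit: Clamp a numeric value to a given range.
D


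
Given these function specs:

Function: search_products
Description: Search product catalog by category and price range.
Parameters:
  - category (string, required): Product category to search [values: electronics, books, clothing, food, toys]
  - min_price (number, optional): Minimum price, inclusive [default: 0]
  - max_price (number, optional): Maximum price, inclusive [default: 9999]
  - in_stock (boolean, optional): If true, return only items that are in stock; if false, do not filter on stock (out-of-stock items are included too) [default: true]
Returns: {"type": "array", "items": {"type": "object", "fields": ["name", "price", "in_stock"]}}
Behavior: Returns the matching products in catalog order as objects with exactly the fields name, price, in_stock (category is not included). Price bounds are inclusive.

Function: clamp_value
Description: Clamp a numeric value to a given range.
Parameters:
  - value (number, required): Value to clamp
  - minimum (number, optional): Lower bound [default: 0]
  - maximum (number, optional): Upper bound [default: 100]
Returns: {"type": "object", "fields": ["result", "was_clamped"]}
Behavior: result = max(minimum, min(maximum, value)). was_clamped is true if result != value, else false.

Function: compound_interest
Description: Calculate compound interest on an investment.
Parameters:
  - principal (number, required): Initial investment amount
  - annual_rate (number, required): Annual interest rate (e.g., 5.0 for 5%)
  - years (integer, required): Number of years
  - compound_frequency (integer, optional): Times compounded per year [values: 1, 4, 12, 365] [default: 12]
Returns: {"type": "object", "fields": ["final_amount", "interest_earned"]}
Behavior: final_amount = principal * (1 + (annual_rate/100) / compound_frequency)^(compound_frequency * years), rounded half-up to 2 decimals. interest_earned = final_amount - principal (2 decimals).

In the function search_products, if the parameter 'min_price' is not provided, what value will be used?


The search_products spec declares:
  - min_price (number, optional): Minimum price, inclusive [default: 0]
Default:
0


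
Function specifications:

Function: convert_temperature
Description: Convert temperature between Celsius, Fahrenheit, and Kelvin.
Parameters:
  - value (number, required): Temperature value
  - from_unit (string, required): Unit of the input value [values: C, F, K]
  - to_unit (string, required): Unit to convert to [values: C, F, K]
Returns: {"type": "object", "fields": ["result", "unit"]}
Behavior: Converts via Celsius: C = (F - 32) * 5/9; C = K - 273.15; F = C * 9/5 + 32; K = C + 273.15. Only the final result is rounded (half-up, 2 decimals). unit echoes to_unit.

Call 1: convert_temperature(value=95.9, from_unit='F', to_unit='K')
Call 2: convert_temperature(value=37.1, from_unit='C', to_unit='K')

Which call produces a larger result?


Call 1:
  To C: (95.9 - 32) * 5/9 = 35.5
  To K: 35.5 + 273.15 = 308.65
  Round to 2 decimals: 308.65
  -> 308.65 K
Call 2:
  Input already in C: 37.1
  To K: 37.1 + 273.15 = 310.25
  Round to 2 decimals: 310.25
  -> 310.25 K
Call 2 (310.25 K)


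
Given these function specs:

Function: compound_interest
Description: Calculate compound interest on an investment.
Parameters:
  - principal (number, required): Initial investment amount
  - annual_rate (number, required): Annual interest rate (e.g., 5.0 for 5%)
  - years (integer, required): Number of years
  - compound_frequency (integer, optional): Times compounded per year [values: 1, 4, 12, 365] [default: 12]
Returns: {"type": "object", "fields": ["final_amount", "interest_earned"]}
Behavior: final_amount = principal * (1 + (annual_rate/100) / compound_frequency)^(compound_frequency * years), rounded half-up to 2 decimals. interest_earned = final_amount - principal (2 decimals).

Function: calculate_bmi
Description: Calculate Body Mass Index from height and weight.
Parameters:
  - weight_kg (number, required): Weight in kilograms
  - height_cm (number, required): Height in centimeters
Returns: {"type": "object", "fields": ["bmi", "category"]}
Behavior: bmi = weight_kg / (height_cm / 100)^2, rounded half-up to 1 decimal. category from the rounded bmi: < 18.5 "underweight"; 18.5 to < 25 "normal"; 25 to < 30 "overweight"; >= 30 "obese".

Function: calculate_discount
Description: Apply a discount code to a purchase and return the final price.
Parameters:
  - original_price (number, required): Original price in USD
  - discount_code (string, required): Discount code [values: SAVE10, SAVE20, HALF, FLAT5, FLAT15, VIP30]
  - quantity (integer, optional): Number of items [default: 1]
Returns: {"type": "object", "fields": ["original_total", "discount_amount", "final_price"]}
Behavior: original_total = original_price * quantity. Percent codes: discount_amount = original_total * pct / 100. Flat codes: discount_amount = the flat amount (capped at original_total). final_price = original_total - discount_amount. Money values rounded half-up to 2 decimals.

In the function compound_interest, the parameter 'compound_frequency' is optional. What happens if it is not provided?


The compound_interest spec declares:
  - compound_frequency (integer, optional): Times compounded per year [values: 1, 4, 12, 365] [default: 12]
It defaults to 12


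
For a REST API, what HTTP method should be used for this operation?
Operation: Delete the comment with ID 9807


GET = read, POST = create, PUT = update/replace, DELETE = remove
This operation is a removal.
DELETE


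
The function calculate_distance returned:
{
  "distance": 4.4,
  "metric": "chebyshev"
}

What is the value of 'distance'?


4.4


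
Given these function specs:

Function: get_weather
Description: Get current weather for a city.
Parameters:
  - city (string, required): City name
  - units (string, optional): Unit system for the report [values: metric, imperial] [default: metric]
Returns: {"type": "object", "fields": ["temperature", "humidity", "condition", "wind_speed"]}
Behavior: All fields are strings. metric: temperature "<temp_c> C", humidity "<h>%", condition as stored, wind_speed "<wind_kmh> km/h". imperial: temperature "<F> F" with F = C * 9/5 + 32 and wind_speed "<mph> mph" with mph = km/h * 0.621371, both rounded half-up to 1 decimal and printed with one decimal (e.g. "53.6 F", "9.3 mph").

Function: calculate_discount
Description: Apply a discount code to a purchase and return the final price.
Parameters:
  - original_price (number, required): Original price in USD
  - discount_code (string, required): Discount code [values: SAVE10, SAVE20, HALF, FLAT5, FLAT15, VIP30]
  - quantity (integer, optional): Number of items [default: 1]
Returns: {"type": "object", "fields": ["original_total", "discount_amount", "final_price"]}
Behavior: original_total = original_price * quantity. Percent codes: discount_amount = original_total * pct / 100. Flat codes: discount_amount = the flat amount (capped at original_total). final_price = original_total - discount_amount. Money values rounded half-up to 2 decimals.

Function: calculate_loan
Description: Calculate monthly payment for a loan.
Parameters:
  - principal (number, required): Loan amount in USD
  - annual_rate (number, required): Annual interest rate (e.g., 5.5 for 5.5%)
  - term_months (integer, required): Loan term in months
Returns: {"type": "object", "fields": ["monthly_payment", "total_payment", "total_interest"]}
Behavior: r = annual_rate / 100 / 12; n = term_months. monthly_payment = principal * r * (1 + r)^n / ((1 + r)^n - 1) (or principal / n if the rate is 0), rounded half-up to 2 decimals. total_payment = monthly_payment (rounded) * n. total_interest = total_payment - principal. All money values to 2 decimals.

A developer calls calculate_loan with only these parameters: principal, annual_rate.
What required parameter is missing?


Required parameters: principal, annual_rate, term_months
Provided: principal, annual_rate
Missing: term_months
term_months
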